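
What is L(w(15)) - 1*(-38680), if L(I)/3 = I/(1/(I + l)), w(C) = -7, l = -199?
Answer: 43006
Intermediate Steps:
L(I) = 3*I*(-199 + I) (L(I) = 3*(I/(1/(I - 199))) = 3*(I/(1/(-199 + I))) = 3*(I*(-199 + I)) = 3*I*(-199 + I))
L(w(15)) - 1*(-38680) = 3*(-7)*(-199 - 7) - 1*(-38680) = 3*(-7)*(-206) + 38680 = 4326 + 38680 = 43006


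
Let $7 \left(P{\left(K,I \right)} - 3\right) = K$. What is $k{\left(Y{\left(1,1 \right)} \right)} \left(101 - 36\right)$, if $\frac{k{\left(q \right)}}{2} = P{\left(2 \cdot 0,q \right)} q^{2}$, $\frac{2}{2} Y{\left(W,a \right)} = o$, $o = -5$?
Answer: $9750$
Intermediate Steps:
$P{\left(K,I \right)} = 3 + \frac{K}{7}$
$Y{\left(W,a \right)} = -5$
$k{\left(q \right)} = 6 q^{2}$ ($k{\left(q \right)} = 2 \left(3 + \frac{2 \cdot 0}{7}\right) q^{2} = 2 \left(3 + \frac{1}{7} \cdot 0\right) q^{2} = 2 \left(3 + 0\right) q^{2} = 2 \cdot 3 q^{2} = 6 q^{2}$)
$k{\left(Y{\left(1,1 \right)} \right)} \left(101 - 36\right) = 6 \left(-5\right)^{2} \left(101 - 36\right) = 6 \cdot 25 \cdot 65 = 150 \cdot 65 = 9750$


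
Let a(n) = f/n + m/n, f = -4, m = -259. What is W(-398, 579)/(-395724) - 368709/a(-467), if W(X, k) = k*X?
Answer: -11356418090221/17345902 ≈ -6.5470e+5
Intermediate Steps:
W(X, k) = X*k
a(n) = -263/n (a(n) = -4/n - 259/n = -263/n)
W(-398, 579)/(-395724) - 368709/a(-467) = -398*579/(-395724) - 368709/((-263/(-467))) = -230442*(-1/395724) - 368709/((-263*(-1/467))) = 38407/65954 - 368709/263/467 = 38407/65954 - 368709*467/263 = 38407/65954 - 172187103/263 = -11356418090221/17345902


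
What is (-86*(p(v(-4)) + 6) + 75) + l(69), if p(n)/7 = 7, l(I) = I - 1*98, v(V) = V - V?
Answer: -4684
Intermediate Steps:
v(V) = 0
l(I) = -98 + I (l(I) = I - 98 = -98 + I)
p(n) = 49 (p(n) = 7*7 = 49)
(-86*(p(v(-4)) + 6) + 75) + l(69) = (-86*(49 + 6) + 75) + (-98 + 69) = (-86*55 + 75) - 29 = (-4730 + 75) - 29 = -4655 - 29 = -4684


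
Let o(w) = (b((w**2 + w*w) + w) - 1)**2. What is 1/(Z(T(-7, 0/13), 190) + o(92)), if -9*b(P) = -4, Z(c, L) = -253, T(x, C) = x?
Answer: -81/20468 ≈ -0.0039574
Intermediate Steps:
b(P) = 4/9 (b(P) = -1/9*(-4) = 4/9)
o(w) = 25/81 (o(w) = (4/9 - 1)**2 = (-5/9)**2 = 25/81)
1/(Z(T(-7, 0/13), 190) + o(92)) = 1/(-253 + 25/81) = 1/(-20468/81) = -81/20468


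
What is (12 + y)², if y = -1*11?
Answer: 1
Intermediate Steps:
y = -11
(12 + y)² = (12 - 11)² = 1² = 1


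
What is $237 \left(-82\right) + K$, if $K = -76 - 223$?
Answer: $-19733$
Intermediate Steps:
$K = -299$
$237 \left(-82\right) + K = 237 \left(-82\right) - 299 = -19434 - 299 = -19733$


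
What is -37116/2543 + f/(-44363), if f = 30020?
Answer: -1722917968/112815109 ≈ -15.272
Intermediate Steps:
-37116/2543 + f/(-44363) = -37116/2543 + 30020/(-44363) = -37116*1/2543 + 30020*(-1/44363) = -37116/2543 - 30020/44363 = -1722917968/112815109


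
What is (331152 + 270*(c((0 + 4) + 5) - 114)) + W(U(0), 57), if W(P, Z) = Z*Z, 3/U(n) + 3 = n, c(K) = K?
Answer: 306051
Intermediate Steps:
U(n) = 3/(-3 + n)
W(P, Z) = Z²
(331152 + 270*(c((0 + 4) + 5) - 114)) + W(U(0), 57) = (331152 + 270*(((0 + 4) + 5) - 114)) + 57² = (331152 + 270*((4 + 5) - 114)) + 3249 = (331152 + 270*(9 - 114)) + 3249 = (331152 + 270*(-105)) + 3249 = (331152 - 28350) + 3249 = 302802 + 3249 = 306051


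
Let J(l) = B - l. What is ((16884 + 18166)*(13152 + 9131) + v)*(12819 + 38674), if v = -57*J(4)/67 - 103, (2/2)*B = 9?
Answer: 2694539909064952/67 ≈ 4.0217e+13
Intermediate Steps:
B = 9
J(l) = 9 - l
v = -7186/67 (v = -57*(9 - 1*4)/67 - 103 = -57*(9 - 4)/67 - 103 = -285/67 - 103 = -7186/67 ≈ -107.25)
((16884 + 18166)*(13152 + 9131) + v)*(12819 + 38674) = ((16884 + 18166)*(13152 + 9131) - 7186/67)*(12819 + 38674) = (35050*22283 - 7186/67)*51493 = (781019150 - 7186/67)*51493 = (52328275864/67)*51493 = 2694539909064952/67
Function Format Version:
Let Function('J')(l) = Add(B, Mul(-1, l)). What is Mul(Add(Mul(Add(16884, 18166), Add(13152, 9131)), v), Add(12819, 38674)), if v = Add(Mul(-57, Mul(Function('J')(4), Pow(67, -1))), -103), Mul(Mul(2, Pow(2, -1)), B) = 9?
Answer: Rational(2694539909064952, 67) ≈ 4.0217e+13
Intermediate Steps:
B = 9
Function('J')(l) = Add(9, Mul(-1, l))
v = Rational(-7186, 67) (v = Add(Mul(-57, Mul(Add(9, Mul(-1, 4)), Pow(67, -1))), -103) = Add(Mul(-57, Mul(Add(9, -4), Rational(1, 67))), -103) = Add(Mul(-57, Mul(5, Rational(1, 67))), -103) = Add(Mul(-57, Rational(5, 67)), -103) = Add(Rational(-285, 67), -103) = Rational(-7186, 67) ≈ -107.25)
Mul(Add(Mul(Add(16884, 18166), Add(13152, 9131)), v), Add(12819, 38674)) = Mul(Add(Mul(Add(16884, 18166), Add(13152, 9131)), Rational(-7186, 67)), Add(12819, 38674)) = Mul(Add(Mul(35050, 22283), Rational(-7186, 67)), 51493) = Mul(Add(781019150, Rational(-7186, 67)), 51493) = Mul(Rational(52328275864, 67), 51493) = Rational(2694539909064952, 67)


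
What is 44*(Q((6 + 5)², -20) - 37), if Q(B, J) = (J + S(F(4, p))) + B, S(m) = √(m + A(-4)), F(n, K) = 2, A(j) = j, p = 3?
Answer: 2816 + 44*I*√2 ≈ 2816.0 + 62.225*I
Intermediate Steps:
S(m) = √(-4 + m) (S(m) = √(m - 4) = √(-4 + m))
Q(B, J) = B + J + I*√2 (Q(B, J) = (J + √(-4 + 2)) + B = (J + √(-2)) + B = (J + I*√2) + B = B + J + I*√2)
44*(Q((6 + 5)², -20) - 37) = 44*(((6 + 5)² - 20 + I*√2) - 37) = 44*((11² - 20 + I*√2) - 37) = 44*((121 - 20 + I*√2) - 37) = 44*((101 + I*√2) - 37) = 44*(64 + I*√2) = 2816 + 44*I*√2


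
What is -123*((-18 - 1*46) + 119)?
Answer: -6765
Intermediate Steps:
-123*((-18 - 1*46) + 119) = -123*((-18 - 46) + 119) = -123*(-64 + 119) = -123*55 = -6765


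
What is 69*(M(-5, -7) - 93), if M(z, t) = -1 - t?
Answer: -6003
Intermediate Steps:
69*(M(-5, -7) - 93) = 69*((-1 - 1*(-7)) - 93) = 69*((-1 + 7) - 93) = 69*(6 - 93) = 69*(-87) = -6003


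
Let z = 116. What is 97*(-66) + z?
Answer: -6286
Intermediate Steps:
97*(-66) + z = 97*(-66) + 116 = -6402 + 116 = -6286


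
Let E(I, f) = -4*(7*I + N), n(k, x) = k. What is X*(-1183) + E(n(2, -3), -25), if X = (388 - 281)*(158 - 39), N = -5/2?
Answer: -15063185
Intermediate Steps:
N = -5/2 (N = -5*½ = -5/2 ≈ -2.5000)
X = 12733 (X = 107*119 = 12733)
E(I, f) = 10 - 28*I (E(I, f) = -4*(7*I - 5/2) = -4*(-5/2 + 7*I) = 10 - 28*I)
X*(-1183) + E(n(2, -3), -25) = 12733*(-1183) + (10 - 28*2) = -15063139 + (10 - 56) = -15063139 - 46 = -15063185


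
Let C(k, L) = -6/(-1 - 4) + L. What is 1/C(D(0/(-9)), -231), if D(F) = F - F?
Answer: -5/1149 ≈ -0.0043516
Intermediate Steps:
D(F) = 0
C(k, L) = 6/5 + L (C(k, L) = -6/(-5) + L = -⅕*(-6) + L = 6/5 + L)
1/C(D(0/(-9)), -231) = 1/(6/5 - 231) = 1/(-1149/5) = -5/1149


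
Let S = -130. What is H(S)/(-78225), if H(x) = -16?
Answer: 16/78225 ≈ 0.00020454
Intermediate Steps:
H(S)/(-78225) = -16/(-78225) = -16*(-1/78225) = 16/78225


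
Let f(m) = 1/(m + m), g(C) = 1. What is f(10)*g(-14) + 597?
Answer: 11941/20 ≈ 597.05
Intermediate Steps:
f(m) = 1/(2*m)
f(10)*g(-14) + 597 = ((½)/10)*1 + 597 = ((½)*(⅒))*1 + 597 = (1/20)*1 + 597 = 1/20 + 597 = 11941/20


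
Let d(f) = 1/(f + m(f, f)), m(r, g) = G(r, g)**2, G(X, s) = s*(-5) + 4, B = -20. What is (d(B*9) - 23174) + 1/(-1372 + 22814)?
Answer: -202991330643105/8759442956 ≈ -23174.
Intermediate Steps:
G(X, s) = 4 - 5*s (G(X, s) = -5*s + 4 = 4 - 5*s)
m(r, g) = (4 - 5*g)**2
d(f) = 1/(f + (-4 + 5*f)**2)
(d(B*9) - 23174) + 1/(-1372 + 22814) = (1/(-20*9 + (-4 + 5*(-20*9))**2) - 23174) + 1/(-1372 + 22814) = (1/(-180 + (-4 + 5*(-180))**2) - 23174) + 1/21442 = (1/(-180 + (-4 - 900)**2) - 23174) + 1/21442 = (1/(-180 + (-904)**2) - 23174) + 1/21442 = (1/(-180 + 817216) - 23174) + 1/21442 = (1/817036 - 23174) + 1/21442 = -18933992263/817036 + 1/21442 = -202991330643105/8759442956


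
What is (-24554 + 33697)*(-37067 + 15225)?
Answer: -199701406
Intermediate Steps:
(-24554 + 33697)*(-37067 + 15225) = 9143*(-21842) = -199701406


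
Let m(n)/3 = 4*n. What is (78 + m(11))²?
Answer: 44100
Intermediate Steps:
m(n) = 12*n (m(n) = 3*(4*n) = 12*n)
(78 + m(11))² = (78 + 12*11)² = (78 + 132)² = 210² = 44100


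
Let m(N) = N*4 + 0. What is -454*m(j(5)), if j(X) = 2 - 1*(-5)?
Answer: -12712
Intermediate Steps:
j(X) = 7 (j(X) = 2 + 5 = 7)
m(N) = 4*N (m(N) = 4*N + 0 = 4*N)
-454*m(j(5)) = -1816*7 = -454*28 = -12712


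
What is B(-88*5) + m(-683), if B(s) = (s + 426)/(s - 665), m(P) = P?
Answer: -754701/1105 ≈ -682.99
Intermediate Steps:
B(s) = (426 + s)/(-665 + s)
B(-88*5) + m(-683) = (426 - 88*5)/(-665 - 88*5) - 683 = (426 - 440)/(-665 - 440) - 683 = -14/(-1105) - 683 = -1/1105*(-14) - 683 = 14/1105 - 683 = -754701/1105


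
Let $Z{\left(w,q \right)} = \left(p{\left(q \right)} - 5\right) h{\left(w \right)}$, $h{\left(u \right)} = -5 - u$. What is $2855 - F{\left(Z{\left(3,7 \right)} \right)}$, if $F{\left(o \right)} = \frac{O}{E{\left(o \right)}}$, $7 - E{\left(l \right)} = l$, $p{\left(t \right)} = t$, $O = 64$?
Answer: $\frac{65601}{23} \approx 2852.2$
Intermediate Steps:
$Z{\left(w,q \right)} = \left(-5 + q\right) \left(-5 - w\right)$ ($Z{\left(w,q \right)} = \left(q - 5\right) \left(-5 - w\right) = \left(-5 + q\right) \left(-5 - w\right)$)
$E{\left(l \right)} = 7 - l$
$F{\left(o \right)} = \frac{64}{7 - o}$
$2855 - F{\left(Z{\left(3,7 \right)} \right)} = 2855 - - \frac{64}{-7 - \left(-5 + 7\right) \left(5 + 3\right)} = 2855 - - \frac{64}{-7 - 2 \cdot 8} = 2855 - - \frac{64}{-7 - 16} = 2855 - - \frac{64}{-23} = 2855 - \left(-64\right) \left(- \frac{1}{23}\right) = 2855 - \frac{64}{23} = \frac{65601}{23}$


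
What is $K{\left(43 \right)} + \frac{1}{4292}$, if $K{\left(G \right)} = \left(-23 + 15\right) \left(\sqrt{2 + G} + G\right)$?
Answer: $- \frac{1476447}{4292} - 24 \sqrt{5} \approx -397.67$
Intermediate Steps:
$K{\left(G \right)} = - 8 G - 8 \sqrt{2 + G}$ ($K{\left(G \right)} = - 8 \left(G + \sqrt{2 + G}\right) = - 8 G - 8 \sqrt{2 + G}$)
$K{\left(43 \right)} + \frac{1}{4292} = \left(\left(-8\right) 43 - 8 \sqrt{2 + 43}\right) + \frac{1}{4292} = \left(-344 - 8 \sqrt{45}\right) + \frac{1}{4292} = \left(-344 - 8 \cdot 3 \sqrt{5}\right) + \frac{1}{4292} = \left(-344 - 24 \sqrt{5}\right) + \frac{1}{4292} = - \frac{1476447}{4292} - 24 \sqrt{5}$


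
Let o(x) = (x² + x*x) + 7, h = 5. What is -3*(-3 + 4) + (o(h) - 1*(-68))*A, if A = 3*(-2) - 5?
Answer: -1378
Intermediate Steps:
A = -11 (A = -6 - 5 = -11)
o(x) = 7 + 2*x² (o(x) = (x² + x²) + 7 = 2*x² + 7 = 7 + 2*x²)
-3*(-3 + 4) + (o(h) - 1*(-68))*A = -3*(-3 + 4) + ((7 + 2*5²) - 1*(-68))*(-11) = -3*1 + ((7 + 2*25) + 68)*(-11) = -3 + ((7 + 50) + 68)*(-11) = -3 + (57 + 68)*(-11) = -3 + 125*(-11) = -3 - 1375 = -1378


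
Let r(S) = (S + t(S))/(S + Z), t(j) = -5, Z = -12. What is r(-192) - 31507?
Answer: -6427231/204 ≈ -31506.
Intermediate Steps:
r(S) = (-5 + S)/(-12 + S) (r(S) = (S - 5)/(S - 12) = (-5 + S)/(-12 + S))
r(-192) - 31507 = (-5 - 192)/(-12 - 192) - 31507 = -197/(-204) - 31507 = -1/204*(-197) - 31507 = 197/204 - 31507 = -6427231/204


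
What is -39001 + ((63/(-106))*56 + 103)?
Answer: -2063358/53 ≈ -38931.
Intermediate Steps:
-39001 + ((63/(-106))*56 + 103) = -39001 + ((63*(-1/106))*56 + 103) = -39001 + (-63/106*56 + 103) = -39001 + (-1764/53 + 103) = -39001 + 3695/53 = -2063358/53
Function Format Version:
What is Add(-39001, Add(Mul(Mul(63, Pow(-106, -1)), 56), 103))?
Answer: Rational(-2063358, 53) ≈ -38931.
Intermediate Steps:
Add(-39001, Add(Mul(Mul(63, Pow(-106, -1)), 56), 103)) = Add(-39001, Add(Mul(Mul(63, Rational(-1, 106)), 56), 103)) = Add(-39001, Add(Mul(Rational(-63, 106), 56), 103)) = Add(-39001, Add(Rational(-1764, 53), 103)) = Add(-39001, Rational(3695, 53)) = Rational(-2063358, 53)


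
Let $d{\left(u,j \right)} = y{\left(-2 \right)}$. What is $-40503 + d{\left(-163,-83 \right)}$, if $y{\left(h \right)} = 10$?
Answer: $-40493$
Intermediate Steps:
$d{\left(u,j \right)} = 10$
$-40503 + d{\left(-163,-83 \right)} = -40503 + 10 = -40493$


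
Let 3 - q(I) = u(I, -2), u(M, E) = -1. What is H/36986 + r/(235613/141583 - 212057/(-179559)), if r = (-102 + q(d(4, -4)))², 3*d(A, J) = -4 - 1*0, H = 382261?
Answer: 4529032986439731673/1337600555906714 ≈ 3385.9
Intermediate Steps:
d(A, J) = -4/3 (d(A, J) = (-4 - 1*0)/3 = (-4 + 0)/3 = (⅓)*(-4) = -4/3)
q(I) = 4 (q(I) = 3 - 1*(-1) = 3 + 1 = 4)
r = 9604 (r = (-102 + 4)² = (-98)² = 9604)
H/36986 + r/(235613/141583 - 212057/(-179559)) = 382261/36986 + 9604/(235613/141583 - 212057/(-179559)) = 382261*(1/36986) + 9604/(235613*(1/141583) - 212057*(-1/179559)) = 382261/36986 + 9604/(235613/141583 + 212057/179559) = 382261/36986 + 9604/(72330100898/25422501897) = 382261/36986 + 9604*(25422501897/72330100898) = 382261/36986 + 122078854109394/36165050449 = 4529032986439731673/1337600555906714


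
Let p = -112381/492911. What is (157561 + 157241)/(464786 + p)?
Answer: 51723122874/76366006555 ≈ 0.67731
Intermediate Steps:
p = -112381/492911 (p = -112381*1/492911 = -112381/492911 ≈ -0.22799)
(157561 + 157241)/(464786 + p) = (157561 + 157241)/(464786 - 112381/492911) = 314802/(229098019665/492911) = 314802*(492911/229098019665) = 51723122874/76366006555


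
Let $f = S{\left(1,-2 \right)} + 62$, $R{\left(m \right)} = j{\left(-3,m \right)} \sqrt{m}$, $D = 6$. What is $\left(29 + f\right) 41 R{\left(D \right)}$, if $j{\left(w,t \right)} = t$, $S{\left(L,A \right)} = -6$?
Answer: $20910 \sqrt{6} \approx 51219.0$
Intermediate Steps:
$R{\left(m \right)} = m^{\frac{3}{2}}$ ($R{\left(m \right)} = m \sqrt{m} = m^{\frac{3}{2}}$)
$f = 56$ ($f = -6 + 62 = 56$)
$\left(29 + f\right) 41 R{\left(D \right)} = \left(29 + 56\right) 41 \cdot 6^{\frac{3}{2}} = 85 \cdot 41 \cdot 6 \sqrt{6} = 85 \cdot 246 \sqrt{6} = 20910 \sqrt{6}$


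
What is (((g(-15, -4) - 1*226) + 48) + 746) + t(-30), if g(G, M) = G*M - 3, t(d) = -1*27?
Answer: 598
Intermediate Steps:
t(d) = -27
g(G, M) = -3 + G*M
(((g(-15, -4) - 1*226) + 48) + 746) + t(-30) = ((((-3 - 15*(-4)) - 1*226) + 48) + 746) - 27 = ((((-3 + 60) - 226) + 48) + 746) - 27 = (((57 - 226) + 48) + 746) - 27 = ((-169 + 48) + 746) - 27 = (-121 + 746) - 27 = 625 - 27 = 598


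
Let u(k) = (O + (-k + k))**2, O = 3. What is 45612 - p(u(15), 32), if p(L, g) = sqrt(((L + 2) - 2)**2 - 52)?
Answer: 45612 - sqrt(29) ≈ 45607.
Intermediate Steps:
u(k) = 9 (u(k) = (3 + (-k + k))**2 = (3 + 0)**2 = 3**2 = 9)
p(L, g) = sqrt(-52 + L**2) (p(L, g) = sqrt(((2 + L) - 2)**2 - 52) = sqrt(L**2 - 52) = sqrt(-52 + L**2))
45612 - p(u(15), 32) = 45612 - sqrt(-52 + 9**2) = 45612 - sqrt(-52 + 81) = 45612 - sqrt(29)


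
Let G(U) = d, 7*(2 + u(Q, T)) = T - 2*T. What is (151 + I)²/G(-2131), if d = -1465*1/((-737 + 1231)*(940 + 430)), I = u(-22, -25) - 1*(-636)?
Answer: -4124351462400/14357 ≈ -2.8727e+8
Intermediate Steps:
u(Q, T) = -2 - T/7 (u(Q, T) = -2 + (T - 2*T)/7 = -2 + (-T)/7 = -2 - T/7)
I = 4463/7 (I = (-2 - ⅐*(-25)) - 1*(-636) = (-2 + 25/7) + 636 = 11/7 + 636 = 4463/7 ≈ 637.57)
d = -293/135356 (d = -1465/(1370*494) = -1465/676780 = -1465*1/676780 = -293/135356 ≈ -0.0021647)
G(U) = -293/135356
(151 + I)²/G(-2131) = (151 + 4463/7)²/(-293/135356) = (5520/7)²*(-135356/293) = (30470400/49)*(-135356/293) = -4124351462400/14357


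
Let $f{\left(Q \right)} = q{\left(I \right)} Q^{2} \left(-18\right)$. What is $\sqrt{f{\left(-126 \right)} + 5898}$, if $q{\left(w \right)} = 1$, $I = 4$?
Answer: $i \sqrt{279870} \approx 529.03 i$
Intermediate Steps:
$f{\left(Q \right)} = - 18 Q^{2}$ ($f{\left(Q \right)} = 1 Q^{2} \left(-18\right) = Q^{2} \left(-18\right) = - 18 Q^{2}$)
$\sqrt{f{\left(-126 \right)} + 5898} = \sqrt{- 18 \left(-126\right)^{2} + 5898} = \sqrt{\left(-18\right) 15876 + 5898} = \sqrt{-285768 + 5898} = \sqrt{-279870} = i \sqrt{279870}$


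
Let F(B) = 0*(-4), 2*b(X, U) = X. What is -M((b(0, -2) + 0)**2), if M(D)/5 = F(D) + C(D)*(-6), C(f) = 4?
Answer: 120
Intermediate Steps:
b(X, U) = X/2
F(B) = 0
M(D) = -120 (M(D) = 5*(0 + 4*(-6)) = 5*(0 - 24) = 5*(-24) = -120)
-M((b(0, -2) + 0)**2) = -1*(-120) = 120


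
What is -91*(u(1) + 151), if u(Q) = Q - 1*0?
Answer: -13832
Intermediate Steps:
u(Q) = Q (u(Q) = Q + 0 = Q)
-91*(u(1) + 151) = -91*(1 + 151) = -91*152 = -13832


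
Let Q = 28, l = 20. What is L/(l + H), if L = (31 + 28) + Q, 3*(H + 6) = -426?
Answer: -87/128 ≈ -0.67969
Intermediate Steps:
H = -148 (H = -6 + (⅓)*(-426) = -6 - 142 = -148)
L = 87 (L = (31 + 28) + 28 = 59 + 28 = 87)
L/(l + H) = 87/(20 - 148) = 87/(-128) = 87*(-1/128) = -87/128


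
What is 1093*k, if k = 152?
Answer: 166136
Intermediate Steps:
1093*k = 1093*152 = 166136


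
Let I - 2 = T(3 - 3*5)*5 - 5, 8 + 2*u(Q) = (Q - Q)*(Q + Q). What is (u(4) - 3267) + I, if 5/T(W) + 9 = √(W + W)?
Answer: -22933/7 - 10*I*√6/21 ≈ -3276.1 - 1.1664*I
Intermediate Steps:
u(Q) = -4 (u(Q) = -4 + ((Q - Q)*(Q + Q))/2 = -4 + (0*(2*Q))/2 = -4 + (½)*0 = -4 + 0 = -4)
T(W) = 5/(-9 + √2*√W) (T(W) = 5/(-9 + √(W + W)) = 5/(-9 + √(2*W)) = 5/(-9 + √2*√W))
I = -3 + 25/(-9 + 2*I*√6) (I = 2 + ((5/(-9 + √2*√(3 - 3*5)))*5 - 5) = 2 + ((5/(-9 + √2*√(3 - 15)))*5 - 5) = 2 + ((5/(-9 + √2*√(-12)))*5 - 5) = 2 + ((5/(-9 + √2*(2*I*√3)))*5 - 5) = 2 + ((5/(-9 + 2*I*√6))*5 - 5) = 2 + (25/(-9 + 2*I*√6) - 5) = 2 + (-5 + 25/(-9 + 2*I*√6)) = -3 + 25/(-9 + 2*I*√6) ≈ -5.1429 - 1.1664*I)
(u(4) - 3267) + I = (-4 - 3267) + (-36/7 - 10*I*√6/21) = -3271 + (-36/7 - 10*I*√6/21) = -22933/7 - 10*I*√6/21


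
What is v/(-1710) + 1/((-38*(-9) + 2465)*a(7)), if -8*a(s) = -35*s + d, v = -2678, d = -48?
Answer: 1101268729/703195605 ≈ 1.5661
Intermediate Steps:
a(s) = 6 + 35*s/8 (a(s) = -(-35*s - 48)/8 = -(-48 - 35*s)/8 = 6 + 35*s/8)
v/(-1710) + 1/((-38*(-9) + 2465)*a(7)) = -2678/(-1710) + 1/((-38*(-9) + 2465)*(6 + (35/8)*7)) = -2678*(-1/1710) + 1/((342 + 2465)*(6 + 245/8)) = 1339/855 + 1/(2807*(293/8)) = 1339/855 + (1/2807)*(8/293) = 1339/855 + 8/822451 = 1101268729/703195605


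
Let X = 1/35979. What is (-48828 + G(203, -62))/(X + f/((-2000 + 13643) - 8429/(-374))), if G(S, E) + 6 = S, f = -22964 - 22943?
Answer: 7633762467054339/617726931511 ≈ 12358.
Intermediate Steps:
f = -45907
G(S, E) = -6 + S
X = 1/35979 ≈ 2.7794e-5
(-48828 + G(203, -62))/(X + f/((-2000 + 13643) - 8429/(-374))) = (-48828 + (-6 + 203))/(1/35979 - 45907/((-2000 + 13643) - 8429/(-374))) = (-48828 + 197)/(1/35979 - 45907/(11643 - 8429*(-1/374))) = -48631/(1/35979 - 45907/(11643 + 8429/374)) = -48631/(1/35979 - 45907/4362911/374) = -48631/(1/35979 - 45907*374/4362911) = -48631/(1/35979 - 17169218/4362911) = -48631/(-617726931511/156973174869) = -48631*(-156973174869/617726931511) = 7633762467054339/617726931511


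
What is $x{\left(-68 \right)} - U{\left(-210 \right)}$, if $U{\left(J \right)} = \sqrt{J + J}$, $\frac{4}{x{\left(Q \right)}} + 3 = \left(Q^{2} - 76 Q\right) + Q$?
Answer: $\frac{4}{9721} - 2 i \sqrt{105} \approx 0.00041148 - 20.494 i$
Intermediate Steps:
$x{\left(Q \right)} = \frac{4}{-3 + Q^{2} - 75 Q}$ ($x{\left(Q \right)} = \frac{4}{-3 + \left(\left(Q^{2} - 76 Q\right) + Q\right)} = \frac{4}{-3 + \left(Q^{2} - 75 Q\right)} = \frac{4}{-3 + Q^{2} - 75 Q}$)
$U{\left(J \right)} = \sqrt{2} \sqrt{J}$ ($U{\left(J \right)} = \sqrt{2 J} = \sqrt{2} \sqrt{J}$)
$x{\left(-68 \right)} - U{\left(-210 \right)} = \frac{4}{-3 + \left(-68\right)^{2} - -5100} - \sqrt{2} \sqrt{-210} = \frac{4}{-3 + 4624 + 5100} - \sqrt{2} i \sqrt{210} = \frac{4}{9721} - 2 i \sqrt{105}$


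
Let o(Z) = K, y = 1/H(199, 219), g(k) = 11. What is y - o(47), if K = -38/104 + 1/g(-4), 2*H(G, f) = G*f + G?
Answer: 156241/569140 ≈ 0.27452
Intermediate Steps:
H(G, f) = G/2 + G*f/2 (H(G, f) = (G*f + G)/2 = (G + G*f)/2 = G/2 + G*f/2)
y = 1/21890 (y = 1/((½)*199*(1 + 219)) = 1/((½)*199*220) = 1/21890 ≈ 4.5683e-5)
K = -157/572 (K = -38/104 + 1/11 = -38*1/104 + 1*(1/11) = -19/52 + 1/11 = -157/572 ≈ -0.27448)
o(Z) = -157/572
y - o(47) = 1/21890 - 1*(-157/572) = 1/21890 + 157/572 = 156241/569140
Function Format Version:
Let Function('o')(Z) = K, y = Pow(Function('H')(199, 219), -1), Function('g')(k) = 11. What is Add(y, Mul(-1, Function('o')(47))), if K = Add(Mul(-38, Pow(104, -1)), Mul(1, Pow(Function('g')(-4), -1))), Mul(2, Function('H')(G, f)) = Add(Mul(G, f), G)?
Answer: Rational(156241, 569140) ≈ 0.27452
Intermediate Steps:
Function('H')(G, f) = Add(Mul(Rational(1, 2), G), Mul(Rational(1, 2), G, f)) (Function('H')(G, f) = Mul(Rational(1, 2), Add(Mul(G, f), G)) = Mul(Rational(1, 2), Add(G, Mul(G, f))) = Add(Mul(Rational(1, 2), G), Mul(Rational(1, 2), G, f)))
y = Rational(1, 21890) (y = Pow(Mul(Rational(1, 2), 199, Add(1, 219)), -1) = Pow(Mul(Rational(1, 2), 199, 220), -1) = Pow(21890, -1) = Rational(1, 21890) ≈ 4.5683e-5)
K = Rational(-157, 572) (K = Add(Mul(-38, Pow(104, -1)), Mul(1, Pow(11, -1))) = Add(Mul(-38, Rational(1, 104)), Mul(1, Rational(1, 11))) = Add(Rational(-19, 52), Rational(1, 11)) = Rational(-157, 572) ≈ -0.27448)
Function('o')(Z) = Rational(-157, 572)
Add(y, Mul(-1, Function('o')(47))) = Add(Rational(1, 21890), Mul(-1, Rational(-157, 572))) = Add(Rational(1, 21890), Rational(157, 572)) = Rational(156241, 569140)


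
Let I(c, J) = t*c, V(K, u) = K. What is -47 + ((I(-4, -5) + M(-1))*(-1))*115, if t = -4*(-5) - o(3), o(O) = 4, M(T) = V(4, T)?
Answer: 6853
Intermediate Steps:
M(T) = 4
t = 16 (t = -4*(-5) - 1*4 = 20 - 4 = 16)
I(c, J) = 16*c
-47 + ((I(-4, -5) + M(-1))*(-1))*115 = -47 + ((16*(-4) + 4)*(-1))*115 = -47 + ((-64 + 4)*(-1))*115 = -47 - 60*(-1)*115 = -47 + 60*115 = -47 + 6900 = 6853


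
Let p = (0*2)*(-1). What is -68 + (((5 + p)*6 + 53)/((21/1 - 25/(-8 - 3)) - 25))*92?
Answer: -85288/19 ≈ -4488.8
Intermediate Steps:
p = 0 (p = 0*(-1) = 0)
-68 + (((5 + p)*6 + 53)/((21/1 - 25/(-8 - 3)) - 25))*92 = -68 + (((5 + 0)*6 + 53)/((21/1 - 25/(-8 - 3)) - 25))*92 = -68 + ((5*6 + 53)/((21*1 - 25/(-11)) - 25))*92 = -68 + ((30 + 53)/((21 - 25*(-1/11)) - 25))*92 = -68 + (83/((21 + 25/11) - 25))*92 = -68 + (83/(256/11 - 25))*92 = -68 + (83/(-19/11))*92 = -68 + (83*(-11/19))*92 = -68 - 913/19*92 = -68 - 83996/19 = -85288/19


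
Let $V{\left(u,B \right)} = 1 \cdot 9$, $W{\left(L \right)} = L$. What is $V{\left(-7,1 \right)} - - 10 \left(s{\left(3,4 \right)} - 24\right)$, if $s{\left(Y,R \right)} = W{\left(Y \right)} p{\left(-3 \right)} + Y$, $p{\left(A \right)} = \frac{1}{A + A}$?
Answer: $-206$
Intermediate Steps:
$p{\left(A \right)} = \frac{1}{2 A}$
$s{\left(Y,R \right)} = \frac{5 Y}{6}$ ($s{\left(Y,R \right)} = Y \frac{1}{2 \left(-3\right)} + Y = Y \frac{1}{2} \left(- \frac{1}{3}\right) + Y = Y \left(- \frac{1}{6}\right) + Y = - \frac{Y}{6} + Y = \frac{5 Y}{6}$)
$V{\left(u,B \right)} = 9$
$V{\left(-7,1 \right)} - - 10 \left(s{\left(3,4 \right)} - 24\right) = 9 - - 10 \left(\frac{5}{6} \cdot 3 - 24\right) = 9 - - 10 \left(\frac{5}{2} - 24\right) = 9 - \left(-10\right) \left(- \frac{43}{2}\right) = 9 - 215 = -206$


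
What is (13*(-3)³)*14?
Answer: -4914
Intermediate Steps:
(13*(-3)³)*14 = (13*(-27))*14 = -351*14 = -4914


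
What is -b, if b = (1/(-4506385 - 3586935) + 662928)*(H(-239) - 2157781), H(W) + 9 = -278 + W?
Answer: 11579939599140896413/8093320 ≈ 1.4308e+12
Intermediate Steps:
H(W) = -287 + W (H(W) = -9 + (-278 + W) = -287 + W)
b = -11579939599140896413/8093320 (b = (1/(-4506385 - 3586935) + 662928)*((-287 - 239) - 2157781) = (1/(-8093320) + 662928)*(-526 - 2157781) = (-1/8093320 + 662928)*(-2158307) = (5365288440959/8093320)*(-2158307) = -11579939599140896413/8093320 ≈ -1.4308e+12)
-b = -1*(-11579939599140896413/8093320) = 11579939599140896413/8093320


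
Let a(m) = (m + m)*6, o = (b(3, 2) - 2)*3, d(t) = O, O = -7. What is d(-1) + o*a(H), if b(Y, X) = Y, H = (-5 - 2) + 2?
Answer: -187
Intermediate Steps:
H = -5 (H = -7 + 2 = -5)
d(t) = -7
o = 3 (o = (3 - 2)*3 = 1*3 = 3)
a(m) = 12*m (a(m) = (2*m)*6 = 12*m)
d(-1) + o*a(H) = -7 + 3*(12*(-5)) = -7 + 3*(-60) = -7 - 180 = -187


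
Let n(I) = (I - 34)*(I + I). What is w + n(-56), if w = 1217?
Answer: 11297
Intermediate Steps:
n(I) = 2*I*(-34 + I) (n(I) = (-34 + I)*(2*I) = 2*I*(-34 + I))
w + n(-56) = 1217 + 2*(-56)*(-34 - 56) = 1217 + 2*(-56)*(-90) = 1217 + 10080 = 11297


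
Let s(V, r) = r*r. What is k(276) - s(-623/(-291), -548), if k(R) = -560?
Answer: -300864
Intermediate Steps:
s(V, r) = r**2
k(276) - s(-623/(-291), -548) = -560 - 1*(-548)**2 = -560 - 1*300304 = -560 - 300304 = -300864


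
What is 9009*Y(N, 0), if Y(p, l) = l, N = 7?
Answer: 0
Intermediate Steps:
9009*Y(N, 0) = 9009*0 = 0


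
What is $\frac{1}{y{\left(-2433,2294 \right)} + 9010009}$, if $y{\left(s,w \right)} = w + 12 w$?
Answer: $\frac{1}{9039831} \approx 1.1062 \cdot 10^{-7}$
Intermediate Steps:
$y{\left(s,w \right)} = 13 w$
$\frac{1}{y{\left(-2433,2294 \right)} + 9010009} = \frac{1}{13 \cdot 2294 + 9010009} = \frac{1}{29822 + 9010009} = \frac{1}{9039831}$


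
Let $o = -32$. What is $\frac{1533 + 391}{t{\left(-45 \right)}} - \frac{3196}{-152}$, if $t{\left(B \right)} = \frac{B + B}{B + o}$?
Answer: $\frac{2850767}{1710} \approx 1667.1$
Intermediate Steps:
$t{\left(B \right)} = \frac{2 B}{-32 + B}$ ($t{\left(B \right)} = \frac{B + B}{B - 32} = \frac{2 B}{-32 + B}$)
$\frac{1533 + 391}{t{\left(-45 \right)}} - \frac{3196}{-152} = \frac{1533 + 391}{2 \left(-45\right) \frac{1}{-32 - 45}} - \frac{3196}{-152} = \frac{1924}{2 \left(-45\right) \frac{1}{-77}} - - \frac{799}{38} = \frac{1924}{2 \left(-45\right) \left(- \frac{1}{77}\right)} + \frac{799}{38} = \frac{1924}{\frac{90}{77}} + \frac{799}{38} = 1924 \cdot \frac{77}{90} + \frac{799}{38} = \frac{74074}{45} + \frac{799}{38} = \frac{2850767}{1710}$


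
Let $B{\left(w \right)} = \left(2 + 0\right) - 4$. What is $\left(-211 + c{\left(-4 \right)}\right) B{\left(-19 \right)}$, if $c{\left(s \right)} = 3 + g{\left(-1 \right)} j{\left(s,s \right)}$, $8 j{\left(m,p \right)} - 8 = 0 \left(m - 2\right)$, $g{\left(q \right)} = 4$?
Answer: $408$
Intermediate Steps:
$B{\left(w \right)} = -2$ ($B{\left(w \right)} = 2 - 4 = -2$)
$j{\left(m,p \right)} = 1$ ($j{\left(m,p \right)} = 1 + \frac{0 \left(m - 2\right)}{8} = 1 + \frac{0 \left(-2 + m\right)}{8} = 1 + \frac{1}{8} \cdot 0 = 1 + 0 = 1$)
$c{\left(s \right)} = 7$ ($c{\left(s \right)} = 3 + 4 \cdot 1 = 3 + 4 = 7$)
$\left(-211 + c{\left(-4 \right)}\right) B{\left(-19 \right)} = \left(-211 + 7\right) \left(-2\right) = \left(-204\right) \left(-2\right) = 408$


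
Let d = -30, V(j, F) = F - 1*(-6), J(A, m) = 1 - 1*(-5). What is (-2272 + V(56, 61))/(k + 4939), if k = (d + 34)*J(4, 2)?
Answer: -315/709 ≈ -0.44429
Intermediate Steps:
J(A, m) = 6 (J(A, m) = 1 + 5 = 6)
V(j, F) = 6 + F (V(j, F) = F + 6 = 6 + F)
k = 24 (k = (-30 + 34)*6 = 4*6 = 24)
(-2272 + V(56, 61))/(k + 4939) = (-2272 + (6 + 61))/(24 + 4939) = (-2272 + 67)/4963 = -2205*1/4963 = -315/709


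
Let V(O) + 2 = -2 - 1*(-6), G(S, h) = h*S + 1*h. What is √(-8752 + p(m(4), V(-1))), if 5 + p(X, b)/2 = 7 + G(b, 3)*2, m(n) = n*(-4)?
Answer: 66*I*√2 ≈ 93.338*I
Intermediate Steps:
m(n) = -4*n
G(S, h) = h + S*h (G(S, h) = S*h + h = h + S*h)
V(O) = 2 (V(O) = -2 + (-2 - 1*(-6)) = -2 + (-2 + 6) = -2 + 4 = 2)
p(X, b) = 16 + 12*b (p(X, b) = -10 + 2*(7 + (3*(1 + b))*2) = -10 + 2*(7 + (3 + 3*b)*2) = -10 + 2*(7 + (6 + 6*b)) = -10 + 2*(13 + 6*b) = -10 + (26 + 12*b) = 16 + 12*b)
√(-8752 + p(m(4), V(-1))) = √(-8752 + (16 + 12*2)) = √(-8752 + (16 + 24)) = √(-8752 + 40) = √(-8712) = 66*I*√2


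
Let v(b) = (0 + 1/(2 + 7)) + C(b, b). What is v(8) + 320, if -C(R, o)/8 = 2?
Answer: 2737/9 ≈ 304.11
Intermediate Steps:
C(R, o) = -16 (C(R, o) = -8*2 = -16)
v(b) = -143/9 (v(b) = (0 + 1/(2 + 7)) - 16 = (0 + 1/9) - 16 = (0 + ⅑) - 16 = ⅑ - 16 = -143/9)
v(8) + 320 = -143/9 + 320 = 2737/9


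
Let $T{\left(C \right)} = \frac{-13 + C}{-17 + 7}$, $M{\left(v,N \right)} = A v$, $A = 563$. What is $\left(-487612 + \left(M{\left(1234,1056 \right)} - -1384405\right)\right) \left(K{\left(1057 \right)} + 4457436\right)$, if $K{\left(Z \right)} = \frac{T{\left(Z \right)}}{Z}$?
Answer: $\frac{7498532666146566}{1057} \approx 7.0942 \cdot 10^{12}$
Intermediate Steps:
$M{\left(v,N \right)} = 563 v$
$T{\left(C \right)} = \frac{13}{10} - \frac{C}{10}$ ($T{\left(C \right)} = \frac{-13 + C}{-10} = \left(-13 + C\right) \left(- \frac{1}{10}\right) = \frac{13}{10} - \frac{C}{10}$)
$K{\left(Z \right)} = \frac{\frac{13}{10} - \frac{Z}{10}}{Z}$
$\left(-487612 + \left(M{\left(1234,1056 \right)} - -1384405\right)\right) \left(K{\left(1057 \right)} + 4457436\right) = \left(-487612 + \left(563 \cdot 1234 - -1384405\right)\right) \left(\frac{13 - 1057}{10 \cdot 1057} + 4457436\right) = \left(-487612 + \left(694742 + 1384405\right)\right) \left(\frac{1}{10} \cdot \frac{1}{1057} \left(13 - 1057\right) + 4457436\right) = \left(-487612 + 2079147\right) \left(\frac{1}{10} \cdot \frac{1}{1057} \left(-1044\right) + 4457436\right) = 1591535 \left(- \frac{522}{5285} + 4457436\right) = 1591535 \cdot \frac{23557548738}{5285} = \frac{7498532666146566}{1057}$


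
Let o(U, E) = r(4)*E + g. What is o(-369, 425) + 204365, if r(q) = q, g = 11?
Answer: 206076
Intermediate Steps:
o(U, E) = 11 + 4*E (o(U, E) = 4*E + 11 = 11 + 4*E)
o(-369, 425) + 204365 = (11 + 4*425) + 204365 = (11 + 1700) + 204365 = 1711 + 204365 = 206076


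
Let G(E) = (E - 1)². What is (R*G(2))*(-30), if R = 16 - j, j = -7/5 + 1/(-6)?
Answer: -527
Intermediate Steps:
j = -47/30 (j = -7*⅕ + 1*(-⅙) = -7/5 - ⅙ = -47/30 ≈ -1.5667)
G(E) = (-1 + E)²
R = 527/30 (R = 16 - 1*(-47/30) = 16 + 47/30 = 527/30 ≈ 17.567)
(R*G(2))*(-30) = (527*(-1 + 2)²/30)*(-30) = ((527/30)*1²)*(-30) = ((527/30)*1)*(-30) = (527/30)*(-30) = -527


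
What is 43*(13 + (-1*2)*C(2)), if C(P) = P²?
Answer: 215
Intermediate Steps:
43*(13 + (-1*2)*C(2)) = 43*(13 - 1*2*2²) = 43*(13 - 2*4) = 43*(13 - 8) = 43*5 = 215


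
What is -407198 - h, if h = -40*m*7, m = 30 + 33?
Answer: -389558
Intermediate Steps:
m = 63
h = -17640 (h = -40*63*7 = -2520*7 = -17640)
-407198 - h = -407198 - 1*(-17640) = -407198 + 17640 = -389558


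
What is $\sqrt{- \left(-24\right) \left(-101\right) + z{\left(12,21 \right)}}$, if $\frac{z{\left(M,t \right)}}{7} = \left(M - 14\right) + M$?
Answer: $i \sqrt{2354} \approx 48.518 i$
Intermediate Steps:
$z{\left(M,t \right)} = -98 + 14 M$ ($z{\left(M,t \right)} = 7 \left(\left(M - 14\right) + M\right) = 7 \left(\left(-14 + M\right) + M\right) = 7 \left(-14 + 2 M\right) = -98 + 14 M$)
$\sqrt{- \left(-24\right) \left(-101\right) + z{\left(12,21 \right)}} = \sqrt{- \left(-24\right) \left(-101\right) + \left(-98 + 14 \cdot 12\right)} = \sqrt{\left(-1\right) 2424 + \left(-98 + 168\right)} = \sqrt{-2424 + 70} = \sqrt{-2354} = i \sqrt{2354}$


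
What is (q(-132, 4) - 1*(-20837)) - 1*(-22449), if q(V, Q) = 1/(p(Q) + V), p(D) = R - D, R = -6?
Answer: 6146611/142 ≈ 43286.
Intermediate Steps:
p(D) = -6 - D
q(V, Q) = 1/(-6 + V - Q) (q(V, Q) = 1/((-6 - Q) + V) = 1/(-6 + V - Q))
(q(-132, 4) - 1*(-20837)) - 1*(-22449) = (-1/(6 + 4 - 1*(-132)) - 1*(-20837)) - 1*(-22449) = (-1/(6 + 4 + 132) + 20837) + 22449 = (-1/142 + 20837) + 22449 = 2958853/142 + 22449 = 6146611/142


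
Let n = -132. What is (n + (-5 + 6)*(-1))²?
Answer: 17689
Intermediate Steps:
(n + (-5 + 6)*(-1))² = (-132 + (-5 + 6)*(-1))² = (-132 + 1*(-1))² = (-132 - 1)² = (-133)² = 17689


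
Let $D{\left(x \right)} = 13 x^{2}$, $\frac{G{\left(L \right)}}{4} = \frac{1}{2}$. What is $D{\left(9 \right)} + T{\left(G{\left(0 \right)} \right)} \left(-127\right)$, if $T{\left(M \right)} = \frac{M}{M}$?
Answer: $926$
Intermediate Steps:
$G{\left(L \right)} = 2$ ($G{\left(L \right)} = \frac{4}{2} = 4 \cdot \frac{1}{2} = 2$)
$T{\left(M \right)} = 1$
$D{\left(9 \right)} + T{\left(G{\left(0 \right)} \right)} \left(-127\right) = 13 \cdot 9^{2} + 1 \left(-127\right) = 13 \cdot 81 - 127 = 1053 - 127 = 926$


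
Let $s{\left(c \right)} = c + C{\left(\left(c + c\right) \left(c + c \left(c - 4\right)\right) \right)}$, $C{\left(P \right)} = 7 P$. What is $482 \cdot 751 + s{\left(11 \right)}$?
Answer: $375545$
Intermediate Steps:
$s{\left(c \right)} = c + 14 c \left(c + c \left(-4 + c\right)\right)$ ($s{\left(c \right)} = c + 7 \left(c + c\right) \left(c + c \left(c - 4\right)\right) = c + 7 \cdot 2 c \left(c + c \left(-4 + c\right)\right) = c + 14 c \left(c + c \left(-4 + c\right)\right)$)
$482 \cdot 751 + s{\left(11 \right)} = 482 \cdot 751 + 11 \left(1 + 14 \cdot 11 \left(-3 + 11\right)\right) = 361982 + 11 \left(1 + 14 \cdot 11 \cdot 8\right) = 361982 + 11 \left(1 + 1232\right) = 361982 + 11 \cdot 1233 = 361982 + 13563 = 375545$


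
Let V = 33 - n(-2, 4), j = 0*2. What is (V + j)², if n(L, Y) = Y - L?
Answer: 729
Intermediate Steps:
j = 0
V = 27 (V = 33 - (4 - 1*(-2)) = 33 - (4 + 2) = 33 - 1*6 = 33 - 6 = 27)
(V + j)² = (27 + 0)² = 27² = 729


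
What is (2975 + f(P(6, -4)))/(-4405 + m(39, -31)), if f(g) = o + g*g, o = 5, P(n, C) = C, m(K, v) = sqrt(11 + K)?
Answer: -2639476/3880795 - 2996*sqrt(2)/3880795 ≈ -0.68123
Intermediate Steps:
f(g) = 5 + g**2 (f(g) = 5 + g*g = 5 + g**2)
(2975 + f(P(6, -4)))/(-4405 + m(39, -31)) = (2975 + (5 + (-4)**2))/(-4405 + sqrt(11 + 39)) = (2975 + (5 + 16))/(-4405 + sqrt(50)) = (2975 + 21)/(-4405 + 5*sqrt(2)) = 2996/(-4405 + 5*sqrt(2))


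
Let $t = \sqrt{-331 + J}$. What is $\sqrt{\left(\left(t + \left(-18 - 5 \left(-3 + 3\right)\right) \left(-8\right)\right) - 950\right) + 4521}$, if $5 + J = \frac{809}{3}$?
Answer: $\frac{\sqrt{33435 + 3 i \sqrt{597}}}{3} \approx 60.951 + 0.066812 i$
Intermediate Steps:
$J = \frac{794}{3}$ ($J = -5 + \frac{809}{3} = \frac{794}{3} \approx 264.67$)
$t = \frac{i \sqrt{597}}{3}$ ($t = \sqrt{-331 + \frac{794}{3}} = \sqrt{- \frac{199}{3}} = \frac{i \sqrt{597}}{3} \approx 8.1445 i$)
$\sqrt{\left(\left(t + \left(-18 - 5 \left(-3 + 3\right)\right) \left(-8\right)\right) - 950\right) + 4521} = \sqrt{\left(\left(\frac{i \sqrt{597}}{3} + \left(-18 - 5 \left(-3 + 3\right)\right) \left(-8\right)\right) - 950\right) + 4521} = \sqrt{\left(\left(\frac{i \sqrt{597}}{3} + \left(-18 - 0\right) \left(-8\right)\right) - 950\right) + 4521} = \sqrt{\left(\left(\frac{i \sqrt{597}}{3} + \left(-18 + 0\right) \left(-8\right)\right) - 950\right) + 4521} = \sqrt{\left(\left(\frac{i \sqrt{597}}{3} - -144\right) - 950\right) + 4521} = \sqrt{\left(\left(\frac{i \sqrt{597}}{3} + 144\right) - 950\right) + 4521} = \sqrt{\left(\left(144 + \frac{i \sqrt{597}}{3}\right) - 950\right) + 4521} = \sqrt{\left(-806 + \frac{i \sqrt{597}}{3}\right) + 4521} = \sqrt{3715 + \frac{i \sqrt{597}}{3}}$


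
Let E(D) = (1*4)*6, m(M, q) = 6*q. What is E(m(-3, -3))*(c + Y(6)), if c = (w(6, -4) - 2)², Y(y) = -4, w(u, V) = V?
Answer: 768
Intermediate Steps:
E(D) = 24 (E(D) = 4*6 = 24)
c = 36 (c = (-4 - 2)² = (-6)² = 36)
E(m(-3, -3))*(c + Y(6)) = 24*(36 - 4) = 24*32 = 768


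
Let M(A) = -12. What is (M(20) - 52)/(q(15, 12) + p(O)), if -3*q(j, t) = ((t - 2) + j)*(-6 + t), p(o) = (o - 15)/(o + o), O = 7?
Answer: 224/177 ≈ 1.2655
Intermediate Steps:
p(o) = (-15 + o)/(2*o) (p(o) = (-15 + o)/((2*o)) = (-15 + o)*(1/(2*o)) = (-15 + o)/(2*o))
q(j, t) = -(-6 + t)*(-2 + j + t)/3 (q(j, t) = -((t - 2) + j)*(-6 + t)/3 = -((-2 + t) + j)*(-6 + t)/3 = -(-2 + j + t)*(-6 + t)/3 = -(-6 + t)*(-2 + j + t)/3)
(M(20) - 52)/(q(15, 12) + p(O)) = (-12 - 52)/((-4 + 2*15 - ⅓*12² + (8/3)*12 - ⅓*15*12) + (½)*(-15 + 7)/7) = -64/((-4 + 30 - ⅓*144 + 32 - 60) + (½)*(⅐)*(-8)) = -64/((-4 + 30 - 48 + 32 - 60) - 4/7) = -64/(-50 - 4/7) = -64/(-354/7) = -64*(-7/354) = 224/177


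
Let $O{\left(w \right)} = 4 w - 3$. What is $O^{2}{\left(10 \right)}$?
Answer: $1369$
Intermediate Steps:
$O{\left(w \right)} = -3 + 4 w$ ($O{\left(w \right)} = 4 w - 3 = -3 + 4 w$)
$O^{2}{\left(10 \right)} = \left(-3 + 4 \cdot 10\right)^{2} = \left(-3 + 40\right)^{2} = 37^{2} = 1369$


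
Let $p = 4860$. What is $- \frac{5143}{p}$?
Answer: $- \frac{5143}{4860} \approx -1.0582$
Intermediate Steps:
$- \frac{5143}{p} = - \frac{5143}{4860}$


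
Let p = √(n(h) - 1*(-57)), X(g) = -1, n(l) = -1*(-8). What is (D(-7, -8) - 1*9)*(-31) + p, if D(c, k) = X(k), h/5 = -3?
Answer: 310 + √65 ≈ 318.06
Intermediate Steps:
h = -15 (h = 5*(-3) = -15)
n(l) = 8
D(c, k) = -1
p = √65 (p = √(8 - 1*(-57)) = √(8 + 57) = √65 ≈ 8.0623)
(D(-7, -8) - 1*9)*(-31) + p = (-1 - 1*9)*(-31) + √65 = (-1 - 9)*(-31) + √65 = -10*(-31) + √65 = 310 + √65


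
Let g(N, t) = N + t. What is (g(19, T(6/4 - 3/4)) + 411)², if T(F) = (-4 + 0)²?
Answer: 198916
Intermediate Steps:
T(F) = 16 (T(F) = (-4)² = 16)
(g(19, T(6/4 - 3/4)) + 411)² = ((19 + 16) + 411)² = (35 + 411)² = 446² = 198916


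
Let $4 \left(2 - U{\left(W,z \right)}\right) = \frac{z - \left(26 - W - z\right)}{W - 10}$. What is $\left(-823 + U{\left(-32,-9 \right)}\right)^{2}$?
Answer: $\frac{1190319001}{1764} \approx 6.7478 \cdot 10^{5}$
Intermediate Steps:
$U{\left(W,z \right)} = 2 - \frac{-26 + W + 2 z}{4 \left(-10 + W\right)}$ ($U{\left(W,z \right)} = 2 - \frac{\left(z - \left(26 - W - z\right)\right) \frac{1}{W - 10}}{4} = 2 - \frac{\left(z + \left(-26 + W + z\right)\right) \frac{1}{-10 + W}}{4} = 2 - \frac{\left(-26 + W + 2 z\right) \frac{1}{-10 + W}}{4} = 2 - \frac{\frac{1}{-10 + W} \left(-26 + W + 2 z\right)}{4} = 2 - \frac{-26 + W + 2 z}{4 \left(-10 + W\right)}$)
$\left(-823 + U{\left(-32,-9 \right)}\right)^{2} = \left(-823 + \frac{-54 - -18 + 7 \left(-32\right)}{4 \left(-10 - 32\right)}\right)^{2} = \left(-823 + \frac{-54 + 18 - 224}{4 \left(-42\right)}\right)^{2} = \left(-823 + \frac{1}{4} \left(- \frac{1}{42}\right) \left(-260\right)\right)^{2} = \left(-823 + \frac{65}{42}\right)^{2} = \left(- \frac{34501}{42}\right)^{2} = \frac{1190319001}{1764}$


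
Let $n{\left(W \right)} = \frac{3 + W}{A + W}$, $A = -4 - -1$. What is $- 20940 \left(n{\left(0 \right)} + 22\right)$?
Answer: $-439740$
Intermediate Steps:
$A = -3$ ($A = -4 + 1 = -3$)
$n{\left(W \right)} = \frac{3 + W}{-3 + W}$
$- 20940 \left(n{\left(0 \right)} + 22\right) = - 20940 \left(\frac{3 + 0}{-3 + 0} + 22\right) = - 20940 \left(\frac{1}{-3} \cdot 3 + 22\right) = - 20940 \left(\left(- \frac{1}{3}\right) 3 + 22\right) = - 20940 \left(-1 + 22\right) = \left(-20940\right) 21 = -439740$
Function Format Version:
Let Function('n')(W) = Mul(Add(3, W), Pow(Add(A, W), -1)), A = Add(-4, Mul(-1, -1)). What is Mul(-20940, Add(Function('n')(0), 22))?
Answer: -439740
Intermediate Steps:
A = -3 (A = Add(-4, 1) = -3)
Function('n')(W) = Mul(Pow(Add(-3, W), -1), Add(3, W)) (Function('n')(W) = Mul(Add(3, W), Pow(Add(-3, W), -1)) = Mul(Pow(Add(-3, W), -1), Add(3, W)))
Mul(-20940, Add(Function('n')(0), 22)) = Mul(-20940, Add(Mul(Pow(Add(-3, 0), -1), Add(3, 0)), 22)) = Mul(-20940, Add(Mul(Pow(-3, -1), 3), 22)) = Mul(-20940, Add(Mul(Rational(-1, 3), 3), 22)) = Mul(-20940, Add(-1, 22)) = Mul(-20940, 21) = -439740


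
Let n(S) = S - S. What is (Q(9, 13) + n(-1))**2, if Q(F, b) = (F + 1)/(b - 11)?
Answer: 25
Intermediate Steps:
Q(F, b) = (1 + F)/(-11 + b)
n(S) = 0
(Q(9, 13) + n(-1))**2 = ((1 + 9)/(-11 + 13) + 0)**2 = (10/2 + 0)**2 = ((1/2)*10 + 0)**2 = (5 + 0)**2 = 5**2 = 25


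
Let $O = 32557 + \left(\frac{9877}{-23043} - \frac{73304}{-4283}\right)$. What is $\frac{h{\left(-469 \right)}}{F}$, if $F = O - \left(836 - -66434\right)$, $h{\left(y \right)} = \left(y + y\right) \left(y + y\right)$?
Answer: $- \frac{3101235449487}{122296040522} \approx -25.358$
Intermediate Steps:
$h{\left(y \right)} = 4 y^{2}$ ($h{\left(y \right)} = 2 y 2 y = 4 y^{2}$)
$O = \frac{3214800344014}{98693169}$ ($O = 32557 + \left(9877 \left(- \frac{1}{23043}\right) - - \frac{73304}{4283}\right) = 32557 + \left(- \frac{9877}{23043} + \frac{73304}{4283}\right) = 32557 + \frac{1646840881}{98693169} = \frac{3214800344014}{98693169} \approx 32574.0$)
$F = - \frac{3424289134616}{98693169}$ ($F = \frac{3214800344014}{98693169} - \left(836 - -66434\right) = \frac{3214800344014}{98693169} - \left(836 + 66434\right) = \frac{3214800344014}{98693169} - 67270 = - \frac{3424289134616}{98693169} \approx -34696.0$)
$\frac{h{\left(-469 \right)}}{F} = \frac{4 \left(-469\right)^{2}}{- \frac{3424289134616}{98693169}} = 4 \cdot 219961 \left(- \frac{98693169}{3424289134616}\right) = 879844 \left(- \frac{98693169}{3424289134616}\right) = - \frac{3101235449487}{122296040522}$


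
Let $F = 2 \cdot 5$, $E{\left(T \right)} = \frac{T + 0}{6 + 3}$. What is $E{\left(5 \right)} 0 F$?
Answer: $0$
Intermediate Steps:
$E{\left(T \right)} = \frac{T}{9}$
$F = 10$
$E{\left(5 \right)} 0 F = \frac{1}{9} \cdot 5 \cdot 0 \cdot 10 = \frac{5}{9} \cdot 0 \cdot 10 = 0 \cdot 10 = 0$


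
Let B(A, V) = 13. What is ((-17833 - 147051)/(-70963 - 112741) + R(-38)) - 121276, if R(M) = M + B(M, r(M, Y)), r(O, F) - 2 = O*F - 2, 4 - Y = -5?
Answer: -5570828505/45926 ≈ -1.2130e+5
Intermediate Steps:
Y = 9 (Y = 4 - 1*(-5) = 4 + 5 = 9)
r(O, F) = F*O (r(O, F) = 2 + (O*F - 2) = 2 + (F*O - 2) = 2 + (-2 + F*O) = F*O)
R(M) = 13 + M (R(M) = M + 13 = 13 + M)
((-17833 - 147051)/(-70963 - 112741) + R(-38)) - 121276 = ((-17833 - 147051)/(-70963 - 112741) + (13 - 38)) - 121276 = (-164884/(-183704) - 25) - 121276 = (-164884*(-1/183704) - 25) - 121276 = (41221/45926 - 25) - 121276 = -1106929/45926 - 121276 = -5570828505/45926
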